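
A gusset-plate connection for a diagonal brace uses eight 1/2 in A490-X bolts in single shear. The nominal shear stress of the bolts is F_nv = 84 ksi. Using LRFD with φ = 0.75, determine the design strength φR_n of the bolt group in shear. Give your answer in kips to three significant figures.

A_b = π × 0.5² / 4 = 0.1963 in².
R_n = F_nv · A_b · n · n_s = 84 × 0.1963 × 8 × 1 = 131.9 kips.
Design strength φR_n = 0.75 × 131.9 = 99 kips.

99 kips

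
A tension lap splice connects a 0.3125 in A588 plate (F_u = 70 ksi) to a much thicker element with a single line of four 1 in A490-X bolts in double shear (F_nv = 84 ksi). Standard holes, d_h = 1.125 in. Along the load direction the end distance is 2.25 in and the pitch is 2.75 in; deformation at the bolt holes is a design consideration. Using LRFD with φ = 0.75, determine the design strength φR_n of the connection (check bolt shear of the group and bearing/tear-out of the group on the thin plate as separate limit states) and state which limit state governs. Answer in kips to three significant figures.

129 kips (bearing governs)

Bolt shear: A_b = π·1²/4 = 0.7854 in²; R_n = 84 × 0.7854 × 4 × 2 = 527.8 kips → 0.75 × 527.8 = 396 kips.
Bearing (1.2 l_c t F_u ≤ 2.4 d t F_u): upper limit = 2.4·1·0.3125·70 = 52.5 kips.
  Edge l_c = 2.25 − 1.125/2 = 1.688 → r_n = 44.3 kips; interior l_c = 2.75 − 1.125 = 1.625 → r_n = 42.66 kips.
  R_n,bearing = 1·44.3 + 3·42.66 = 172.3 kips → 0.75 × 172.3 = 129 kips.
Bearing governs: 129 kips.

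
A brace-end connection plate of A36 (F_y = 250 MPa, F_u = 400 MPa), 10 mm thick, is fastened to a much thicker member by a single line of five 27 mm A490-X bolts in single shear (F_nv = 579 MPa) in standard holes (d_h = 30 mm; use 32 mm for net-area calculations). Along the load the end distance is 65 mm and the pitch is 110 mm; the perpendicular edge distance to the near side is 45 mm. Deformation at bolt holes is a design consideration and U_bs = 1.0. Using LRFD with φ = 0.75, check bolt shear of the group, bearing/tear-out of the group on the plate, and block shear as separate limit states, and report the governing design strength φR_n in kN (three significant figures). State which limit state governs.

Bolt shear: A_b = π·27²/4 = 572.6 mm²; R_n = 579 × 572.6 × 5 × 1 / 1000 = 1658 kN → 0.75 × 1658 = 1240 kN.
Bearing: edge l_c = 50, r_n = 240 kN; interior l_c = 80, r_n = 259.2 kN; R_n = 240 + 4·259.2 = 1277 kN → 958 kN.
Block shear: A_gv = 5050, A_nv = 3610, A_nt = 290 mm²; R_n = min(0.6F_uA_nv, 0.6F_yA_gv) + U_bs·F_u·A_nt = 873.5 kN → 655 kN.
Block shear governs: 655 kN.

655 kN (block shear governs)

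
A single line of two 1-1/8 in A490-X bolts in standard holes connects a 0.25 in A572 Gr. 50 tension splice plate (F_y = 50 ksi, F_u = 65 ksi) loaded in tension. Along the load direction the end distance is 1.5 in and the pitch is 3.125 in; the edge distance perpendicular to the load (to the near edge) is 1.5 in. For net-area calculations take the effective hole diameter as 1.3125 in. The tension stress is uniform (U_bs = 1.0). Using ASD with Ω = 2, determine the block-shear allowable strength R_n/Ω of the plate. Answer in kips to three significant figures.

19.8 kips

Shear plane L_v = 1.5 + 1·3.125 = 4.625 in; A_gv = 4.625 × 0.25 = 1.156 in².
A_nv = (4.625 − 1.5·1.3125) × 0.25 = 0.6641 in².
A_nt = (1.5 − 0.5·1.3125) × 0.25 = 0.2109 in².
0.6 F_u A_nv = 25.9 kips; 0.6 F_y A_gv = 34.69 kips → shear rupture governs the shear term.
R_n = 25.9 + 1.0 × 65 × 0.2109 = 39.61 kips.
Allowable strength R_n/Ω = 39.61 / 2 = 19.8 kips.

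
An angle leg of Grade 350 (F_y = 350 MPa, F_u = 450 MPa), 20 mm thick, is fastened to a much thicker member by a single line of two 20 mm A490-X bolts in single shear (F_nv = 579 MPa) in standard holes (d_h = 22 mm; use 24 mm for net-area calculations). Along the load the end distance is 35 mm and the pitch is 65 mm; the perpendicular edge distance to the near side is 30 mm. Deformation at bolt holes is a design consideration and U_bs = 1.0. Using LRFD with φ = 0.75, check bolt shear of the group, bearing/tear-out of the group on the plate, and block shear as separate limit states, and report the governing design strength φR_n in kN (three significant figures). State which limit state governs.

Bolt shear: A_b = π·20²/4 = 314.2 mm²; R_n = 579 × 314.2 × 2 × 1 / 1000 = 363.8 kN → 0.75 × 363.8 = 273 kN.
Bearing: edge l_c = 24, r_n = 259.2 kN; interior l_c = 43, r_n = 432 kN; R_n = 259.2 + 1·432 = 691.2 kN → 518 kN.
Block shear: A_gv = 2000, A_nv = 1280, A_nt = 360 mm²; R_n = min(0.6F_uA_nv, 0.6F_yA_gv) + U_bs·F_u·A_nt = 507.6 kN → 381 kN.
Bolt shear governs: 273 kN.

273 kN (bolt shear governs)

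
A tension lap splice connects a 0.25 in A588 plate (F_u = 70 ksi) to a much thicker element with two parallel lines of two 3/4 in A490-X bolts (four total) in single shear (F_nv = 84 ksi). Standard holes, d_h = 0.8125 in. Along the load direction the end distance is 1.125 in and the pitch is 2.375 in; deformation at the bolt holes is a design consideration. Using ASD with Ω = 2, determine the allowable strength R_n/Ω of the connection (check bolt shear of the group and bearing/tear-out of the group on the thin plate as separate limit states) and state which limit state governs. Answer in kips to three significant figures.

Bolt shear: A_b = π·0.75²/4 = 0.4418 in²; R_n = 84 × 0.4418 × 4 × 1 = 148.4 kips → 148.4 / 2 = 74.2 kips.
Bearing (1.2 l_c t F_u ≤ 2.4 d t F_u): upper limit = 2.4·0.75·0.25·70 = 31.5 kips.
  Edge l_c = 1.125 − 0.8125/2 = 0.7188 → r_n = 15.09 kips; interior l_c = 2.375 − 0.8125 = 1.562 → r_n = 31.5 kips.
  R_n,bearing = 2·15.09 + 2·31.5 = 93.19 kips → 93.19 / 2 = 46.6 kips.
Bearing governs: 46.6 kips.

46.6 kips (bearing governs)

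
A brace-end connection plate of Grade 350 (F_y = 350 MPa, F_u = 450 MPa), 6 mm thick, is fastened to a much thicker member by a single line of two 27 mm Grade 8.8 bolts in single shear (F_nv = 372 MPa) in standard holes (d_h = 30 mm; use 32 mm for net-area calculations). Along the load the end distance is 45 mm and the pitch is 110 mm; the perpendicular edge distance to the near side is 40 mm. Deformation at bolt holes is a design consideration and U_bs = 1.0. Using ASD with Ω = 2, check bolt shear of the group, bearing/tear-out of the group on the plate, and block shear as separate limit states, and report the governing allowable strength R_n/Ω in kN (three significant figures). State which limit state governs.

119 kN (block shear governs)

Bolt shear: A_b = π·27²/4 = 572.6 mm²; R_n = 372 × 572.6 × 2 × 1 / 1000 = 426 kN → 426 / 2 = 213 kN.
Bearing: edge l_c = 30, r_n = 97.2 kN; interior l_c = 80, r_n = 175 kN; R_n = 97.2 + 1·175 = 272.2 kN → 136 kN.
Block shear: A_gv = 930, A_nv = 642, A_nt = 144 mm²; R_n = min(0.6F_uA_nv, 0.6F_yA_gv) + U_bs·F_u·A_nt = 238.1 kN → 119 kN.
Block shear governs: 119 kN.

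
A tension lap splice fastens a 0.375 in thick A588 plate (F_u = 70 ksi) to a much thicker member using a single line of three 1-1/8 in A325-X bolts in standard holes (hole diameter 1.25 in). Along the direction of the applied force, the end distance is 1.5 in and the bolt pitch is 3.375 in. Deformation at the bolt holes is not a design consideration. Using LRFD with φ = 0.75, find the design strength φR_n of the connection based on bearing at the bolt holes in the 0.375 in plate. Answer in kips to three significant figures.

151 kips

Per bolt r_n = 1.5 l_c t F_u ≤ 3.0 d t F_u; upper limit = 3.0 × 1.125 × 0.375 × 70 = 88.59 kips.
Edge bolt: l_c = 1.5 − 1.25/2 = 0.875 in → 1.5 × 0.875 × 0.375 × 70 = 34.45 → r_n = 34.45 kips.
Interior bolts: l_c = 3.375 − 1.25 = 2.125 in → 1.5 × 2.125 × 0.375 × 70 = 83.67 → r_n = 83.67 kips.
R_n = 1 × 34.45 + 2 × 83.67 = 201.8 kips.
Design strength φR_n = 0.75 × 201.8 = 151 kips.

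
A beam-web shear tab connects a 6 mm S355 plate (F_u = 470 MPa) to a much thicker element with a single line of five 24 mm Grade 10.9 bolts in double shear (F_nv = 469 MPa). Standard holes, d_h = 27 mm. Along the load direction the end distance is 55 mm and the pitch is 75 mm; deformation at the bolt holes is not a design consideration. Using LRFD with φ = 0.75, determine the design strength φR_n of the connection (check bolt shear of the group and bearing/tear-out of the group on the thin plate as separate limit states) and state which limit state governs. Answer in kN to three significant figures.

Bolt shear: A_b = π·24²/4 = 452.4 mm²; R_n = 469 × 452.4 × 5 × 2 / 1000 = 2122 kN → 0.75 × 2122 = 1590 kN.
Bearing (1.5 l_c t F_u ≤ 3.0 d t F_u): upper limit = 3.0·24·6·470 / 1000 = 203 kN.
  Edge l_c = 55 − 27/2 = 41.5 → r_n = 175.5 kN; interior l_c = 75 − 27 = 48 → r_n = 203 kN.
  R_n,bearing = 1·175.5 + 4·203 = 987.7 kN → 0.75 × 987.7 = 741 kN.
Bearing governs: 741 kN.

741 kN (bearing governs)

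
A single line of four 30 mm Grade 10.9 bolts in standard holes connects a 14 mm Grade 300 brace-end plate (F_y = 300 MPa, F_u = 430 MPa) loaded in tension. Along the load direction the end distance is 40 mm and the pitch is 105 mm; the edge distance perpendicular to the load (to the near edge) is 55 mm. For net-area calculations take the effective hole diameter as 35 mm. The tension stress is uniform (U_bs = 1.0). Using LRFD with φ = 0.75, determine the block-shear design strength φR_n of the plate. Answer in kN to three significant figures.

Shear plane L_v = 40 + 3·105 = 355 mm; A_gv = 355 × 14 = 4970 mm².
A_nv = (355 − 3.5·35) × 14 = 3255 mm².
A_nt = (55 − 0.5·35) × 14 = 525 mm².
0.6 F_u A_nv = 839.8 kN; 0.6 F_y A_gv = 894.6 kN → shear rupture governs the shear term.
R_n = 839.8 + 1.0 × 430 × 525 / 1000 = 1066 kN.
Design strength φR_n = 0.75 × 1066 = 799 kN.

799 kN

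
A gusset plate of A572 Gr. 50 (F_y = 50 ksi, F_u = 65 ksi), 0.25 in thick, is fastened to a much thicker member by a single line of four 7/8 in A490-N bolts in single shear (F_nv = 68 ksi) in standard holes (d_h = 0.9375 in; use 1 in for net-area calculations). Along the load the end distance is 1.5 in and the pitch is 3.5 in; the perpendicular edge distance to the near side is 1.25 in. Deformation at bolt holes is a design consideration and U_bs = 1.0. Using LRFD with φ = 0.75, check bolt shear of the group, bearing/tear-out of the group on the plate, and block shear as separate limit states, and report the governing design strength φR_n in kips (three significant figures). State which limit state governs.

Bolt shear: A_b = π·0.875²/4 = 0.6013 in²; R_n = 68 × 0.6013 × 4 × 1 = 163.6 kips → 0.75 × 163.6 = 123 kips.
Bearing: edge l_c = 1.031, r_n = 20.11 kips; interior l_c = 2.562, r_n = 34.12 kips; R_n = 20.11 + 3·34.12 = 122.5 kips → 91.9 kips.
Block shear: A_gv = 3, A_nv = 2.125, A_nt = 0.1875 in²; R_n = min(0.6F_uA_nv, 0.6F_yA_gv) + U_bs·F_u·A_nt = 95.06 kips → 71.3 kips.
Block shear governs: 71.3 kips.

71.3 kips (block shear governs)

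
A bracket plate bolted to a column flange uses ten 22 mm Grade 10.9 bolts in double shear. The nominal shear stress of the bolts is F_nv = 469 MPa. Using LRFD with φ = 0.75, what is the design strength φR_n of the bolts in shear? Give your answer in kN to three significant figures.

2670 kN

A_b = π × 22² / 4 = 380.1 mm².
R_n = F_nv · A_b · n · n_s = 469 × 380.1 × 10 × 2 / 1000 = 3566 kN.
Design strength φR_n = 0.75 × 3566 = 2670 kN.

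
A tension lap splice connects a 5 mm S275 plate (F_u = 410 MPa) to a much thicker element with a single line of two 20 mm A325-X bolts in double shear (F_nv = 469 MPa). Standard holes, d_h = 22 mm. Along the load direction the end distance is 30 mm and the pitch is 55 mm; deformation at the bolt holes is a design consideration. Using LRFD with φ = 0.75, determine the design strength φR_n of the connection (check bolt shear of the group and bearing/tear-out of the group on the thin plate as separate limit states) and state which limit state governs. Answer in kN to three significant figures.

Bolt shear: A_b = π·20²/4 = 314.2 mm²; R_n = 469 × 314.2 × 2 × 2 / 1000 = 589.4 kN → 0.75 × 589.4 = 442 kN.
Bearing (1.2 l_c t F_u ≤ 2.4 d t F_u): upper limit = 2.4·20·5·410 / 1000 = 98.4 kN.
  Edge l_c = 30 − 22/2 = 19 → r_n = 46.74 kN; interior l_c = 55 − 22 = 33 → r_n = 81.18 kN.
  R_n,bearing = 1·46.74 + 1·81.18 = 127.9 kN → 0.75 × 127.9 = 95.9 kN.
Bearing governs: 95.9 kN.

95.9 kN (bearing governs)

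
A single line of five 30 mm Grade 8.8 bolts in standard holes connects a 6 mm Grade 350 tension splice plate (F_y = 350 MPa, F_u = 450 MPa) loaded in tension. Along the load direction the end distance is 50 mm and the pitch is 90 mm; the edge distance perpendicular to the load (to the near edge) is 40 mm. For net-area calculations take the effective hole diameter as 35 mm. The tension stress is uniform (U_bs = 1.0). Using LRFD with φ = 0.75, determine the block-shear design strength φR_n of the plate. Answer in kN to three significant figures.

Shear plane L_v = 50 + 4·90 = 410 mm; A_gv = 410 × 6 = 2460 mm².
A_nv = (410 − 4.5·35) × 6 = 1515 mm².
A_nt = (40 − 0.5·35) × 6 = 135 mm².
0.6 F_u A_nv = 409.1 kN; 0.6 F_y A_gv = 516.6 kN → shear rupture governs the shear term.
R_n = 409.1 + 1.0 × 450 × 135 / 1000 = 469.8 kN.
Design strength φR_n = 0.75 × 469.8 = 352 kN.

352 kN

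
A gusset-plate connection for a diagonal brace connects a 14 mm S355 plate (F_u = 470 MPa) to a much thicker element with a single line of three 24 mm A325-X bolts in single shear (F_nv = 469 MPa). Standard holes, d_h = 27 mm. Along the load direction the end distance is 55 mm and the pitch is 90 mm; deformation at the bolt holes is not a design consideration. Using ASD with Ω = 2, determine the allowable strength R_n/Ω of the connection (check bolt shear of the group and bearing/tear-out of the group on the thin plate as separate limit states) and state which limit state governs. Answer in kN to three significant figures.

318 kN (bolt shear governs)

Bolt shear: A_b = π·24²/4 = 452.4 mm²; R_n = 469 × 452.4 × 3 × 1 / 1000 = 636.5 kN → 636.5 / 2 = 318 kN.
Bearing (1.5 l_c t F_u ≤ 3.0 d t F_u): upper limit = 3.0·24·14·470 / 1000 = 473.8 kN.
  Edge l_c = 55 − 27/2 = 41.5 → r_n = 409.6 kN; interior l_c = 90 − 27 = 63 → r_n = 473.8 kN.
  R_n,bearing = 1·409.6 + 2·473.8 = 1357 kN → 1357 / 2 = 679 kN.
Bolt shear governs: 318 kN.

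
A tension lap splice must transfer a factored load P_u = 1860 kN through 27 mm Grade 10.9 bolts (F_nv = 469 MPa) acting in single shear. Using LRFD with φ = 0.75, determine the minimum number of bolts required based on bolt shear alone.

10 bolts

A_b = π·27²/4 = 572.6 mm².
Per-bolt design strength φR_n = 0.75 × 469 × 572.6 × 1 / 1000 = 201.4 kN.
n ≥ 1860 / 201.4 = 9.236 → use 10 bolts.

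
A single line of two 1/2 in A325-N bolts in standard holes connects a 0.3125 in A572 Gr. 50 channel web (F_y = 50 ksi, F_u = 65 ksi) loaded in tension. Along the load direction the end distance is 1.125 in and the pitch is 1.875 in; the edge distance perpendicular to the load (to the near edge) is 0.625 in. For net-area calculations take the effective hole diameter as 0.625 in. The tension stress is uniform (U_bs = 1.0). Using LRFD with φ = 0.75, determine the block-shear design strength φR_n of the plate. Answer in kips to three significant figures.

Shear plane L_v = 1.125 + 1·1.875 = 3 in; A_gv = 3 × 0.3125 = 0.9375 in².
A_nv = (3 − 1.5·0.625) × 0.3125 = 0.6445 in².
A_nt = (0.625 − 0.5·0.625) × 0.3125 = 0.09766 in².
0.6 F_u A_nv = 25.14 kips; 0.6 F_y A_gv = 28.12 kips → shear rupture governs the shear term.
R_n = 25.14 + 1.0 × 65 × 0.09766 = 31.48 kips.
Design strength φR_n = 0.75 × 31.48 = 23.6 kips.

23.6 kips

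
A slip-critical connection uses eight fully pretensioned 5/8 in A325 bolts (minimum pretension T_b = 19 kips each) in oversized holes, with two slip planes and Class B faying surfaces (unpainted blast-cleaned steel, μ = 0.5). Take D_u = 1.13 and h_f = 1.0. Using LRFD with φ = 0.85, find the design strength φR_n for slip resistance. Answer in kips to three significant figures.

R_n = μ · D_u · h_f · T_b · n_s · n_b = 0.5 × 1.13 × 1.0 × 19 × 2 × 8 = 171.8 kips.
Design strength φR_n = 0.85 × 171.8 = 146 kips.

146 kips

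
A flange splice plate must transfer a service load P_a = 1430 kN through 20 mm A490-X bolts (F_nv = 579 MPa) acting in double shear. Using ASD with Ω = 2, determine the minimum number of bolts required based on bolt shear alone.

8 bolts

A_b = π·20²/4 = 314.2 mm².
Per-bolt allowable strength R_n/Ω = 579 × 314.2 × 2 / 1000 / 2 = 181.9 kN.
n ≥ 1430 / 181.9 = 7.862 → use 8 bolts.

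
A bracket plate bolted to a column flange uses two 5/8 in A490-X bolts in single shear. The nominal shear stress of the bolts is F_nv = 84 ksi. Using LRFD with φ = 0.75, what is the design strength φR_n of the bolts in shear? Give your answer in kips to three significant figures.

38.7 kips

A_b = π × 0.625² / 4 = 0.3068 in².
R_n = F_nv · A_b · n · n_s = 84 × 0.3068 × 2 × 1 = 51.54 kips.
Design strength φR_n = 0.75 × 51.54 = 38.7 kips.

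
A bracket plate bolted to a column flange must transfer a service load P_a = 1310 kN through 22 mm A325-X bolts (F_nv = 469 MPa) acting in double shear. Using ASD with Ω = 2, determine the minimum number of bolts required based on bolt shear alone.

8 bolts

A_b = π·22²/4 = 380.1 mm².
Per-bolt allowable strength R_n/Ω = 469 × 380.1 × 2 / 1000 / 2 = 178.3 kN.
n ≥ 1310 / 178.3 = 7.348 → use 8 bolts.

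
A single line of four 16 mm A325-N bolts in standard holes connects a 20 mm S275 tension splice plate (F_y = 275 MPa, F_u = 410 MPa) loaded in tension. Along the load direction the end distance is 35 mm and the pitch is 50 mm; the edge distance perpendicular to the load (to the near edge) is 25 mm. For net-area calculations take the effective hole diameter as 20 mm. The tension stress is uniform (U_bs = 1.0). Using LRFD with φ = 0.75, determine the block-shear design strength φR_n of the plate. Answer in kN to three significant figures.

Shear plane L_v = 35 + 3·50 = 185 mm; A_gv = 185 × 20 = 3700 mm².
A_nv = (185 − 3.5·20) × 20 = 2300 mm².
A_nt = (25 − 0.5·20) × 20 = 300 mm².
0.6 F_u A_nv = 565.8 kN; 0.6 F_y A_gv = 610.5 kN → shear rupture governs the shear term.
R_n = 565.8 + 1.0 × 410 × 300 / 1000 = 688.8 kN.
Design strength φR_n = 0.75 × 688.8 = 517 kN.

517 kN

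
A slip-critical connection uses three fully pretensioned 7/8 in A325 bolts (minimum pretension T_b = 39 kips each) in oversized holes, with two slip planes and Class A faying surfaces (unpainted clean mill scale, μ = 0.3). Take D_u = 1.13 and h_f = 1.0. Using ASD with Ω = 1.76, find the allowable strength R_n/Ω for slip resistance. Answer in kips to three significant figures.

45.1 kips

R_n = μ · D_u · h_f · T_b · n_s · n_b = 0.3 × 1.13 × 1.0 × 39 × 2 × 3 = 79.33 kips.
Allowable strength R_n/Ω = 79.33 / 1.76 = 45.1 kips.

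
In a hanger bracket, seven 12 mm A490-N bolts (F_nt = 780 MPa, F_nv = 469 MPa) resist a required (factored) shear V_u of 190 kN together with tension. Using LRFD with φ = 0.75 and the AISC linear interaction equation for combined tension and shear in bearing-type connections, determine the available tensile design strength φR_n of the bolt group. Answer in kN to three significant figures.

A_b = π·12²/4 = 113.1 mm²; f_rv = 190 × 1000 / (7 × 113.1) = 240 MPa.
F'_nt = 1.3 F_nt − (F_nt / φF_nv) f_rv = 1.3·780 − (780/(0.75·469))·240 = 481.8 MPa, capped at F_nt → F'_nt = 481.8 MPa.
R_n = F'_nt · A_b · n = 481.8 × 113.1 × 7 / 1000 = 381.4 kN.
Design strength φR_n = 0.75 × 381.4 = 286 kN.

286 kN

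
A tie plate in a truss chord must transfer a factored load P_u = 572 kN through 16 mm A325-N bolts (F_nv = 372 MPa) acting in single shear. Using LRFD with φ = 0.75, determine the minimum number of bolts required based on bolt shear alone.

11 bolts

A_b = π·16²/4 = 201.1 mm².
Per-bolt design strength φR_n = 0.75 × 372 × 201.1 × 1 / 1000 = 56.1 kN.
n ≥ 572 / 56.1 = 10.2 → use 11 bolts.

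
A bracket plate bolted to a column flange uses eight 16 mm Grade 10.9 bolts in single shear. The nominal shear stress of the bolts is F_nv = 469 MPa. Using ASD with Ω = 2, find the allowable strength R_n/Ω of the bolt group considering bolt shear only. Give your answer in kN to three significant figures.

377 kN

A_b = π × 16² / 4 = 201.1 mm².
R_n = F_nv · A_b · n · n_s = 469 × 201.1 × 8 × 1 / 1000 = 754.4 kN.
Allowable strength R_n/Ω = 754.4 / 2 = 377 kN.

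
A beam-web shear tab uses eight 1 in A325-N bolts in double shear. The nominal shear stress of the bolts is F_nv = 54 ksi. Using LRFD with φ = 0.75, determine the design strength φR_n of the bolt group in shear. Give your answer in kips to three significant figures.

509 kips

A_b = π × 1² / 4 = 0.7854 in².
R_n = F_nv · A_b · n · n_s = 54 × 0.7854 × 8 × 2 = 678.6 kips.
Design strength φR_n = 0.75 × 678.6 = 509 kips.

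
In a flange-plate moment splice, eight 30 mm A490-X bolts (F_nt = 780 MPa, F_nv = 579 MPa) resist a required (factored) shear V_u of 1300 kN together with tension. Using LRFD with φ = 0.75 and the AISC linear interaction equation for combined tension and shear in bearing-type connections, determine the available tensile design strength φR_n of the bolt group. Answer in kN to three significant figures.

2550 kN

A_b = π·30²/4 = 706.9 mm²; f_rv = 1300 × 1000 / (8 × 706.9) = 229.9 MPa.
F'_nt = 1.3 F_nt − (F_nt / φF_nv) f_rv = 1.3·780 − (780/(0.75·579))·229.9 = 601.1 MPa, capped at F_nt → F'_nt = 601.1 MPa.
R_n = F'_nt · A_b · n = 601.1 × 706.9 × 8 / 1000 = 3399 kN.
Design strength φR_n = 0.75 × 3399 = 2550 kN.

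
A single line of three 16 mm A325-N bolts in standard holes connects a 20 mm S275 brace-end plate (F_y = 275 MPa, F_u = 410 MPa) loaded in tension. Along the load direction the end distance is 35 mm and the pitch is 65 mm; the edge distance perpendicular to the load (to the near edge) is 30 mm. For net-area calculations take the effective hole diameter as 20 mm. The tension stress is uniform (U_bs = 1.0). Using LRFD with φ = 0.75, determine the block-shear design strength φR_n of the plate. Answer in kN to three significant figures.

531 kN

Shear plane L_v = 35 + 2·65 = 165 mm; A_gv = 165 × 20 = 3300 mm².
A_nv = (165 − 2.5·20) × 20 = 2300 mm².
A_nt = (30 − 0.5·20) × 20 = 400 mm².
0.6 F_u A_nv = 565.8 kN; 0.6 F_y A_gv = 544.5 kN → shear yielding governs the shear term.
R_n = 544.5 + 1.0 × 410 × 400 / 1000 = 708.5 kN.
Design strength φR_n = 0.75 × 708.5 = 531 kN.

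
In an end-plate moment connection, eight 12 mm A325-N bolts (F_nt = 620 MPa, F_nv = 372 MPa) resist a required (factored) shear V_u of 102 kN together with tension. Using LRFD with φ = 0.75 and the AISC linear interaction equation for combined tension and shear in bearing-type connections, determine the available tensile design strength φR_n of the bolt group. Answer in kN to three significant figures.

A_b = π·12²/4 = 113.1 mm²; f_rv = 102 × 1000 / (8 × 113.1) = 112.7 MPa.
F'_nt = 1.3 F_nt − (F_nt / φF_nv) f_rv = 1.3·620 − (620/(0.75·372))·112.7 = 555.5 MPa, capped at F_nt → F'_nt = 555.5 MPa.
R_n = F'_nt · A_b · n = 555.5 × 113.1 × 8 / 1000 = 502.6 kN.
Design strength φR_n = 0.75 × 502.6 = 377 kN.

377 kN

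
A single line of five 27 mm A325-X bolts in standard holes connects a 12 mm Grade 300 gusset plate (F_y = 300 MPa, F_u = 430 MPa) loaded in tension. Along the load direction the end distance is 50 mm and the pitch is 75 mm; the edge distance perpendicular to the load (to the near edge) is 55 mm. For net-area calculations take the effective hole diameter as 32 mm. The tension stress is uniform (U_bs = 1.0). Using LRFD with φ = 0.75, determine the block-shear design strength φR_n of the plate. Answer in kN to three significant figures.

Shear plane L_v = 50 + 4·75 = 350 mm; A_gv = 350 × 12 = 4200 mm².
A_nv = (350 − 4.5·32) × 12 = 2472 mm².
A_nt = (55 − 0.5·32) × 12 = 468 mm².
0.6 F_u A_nv = 637.8 kN; 0.6 F_y A_gv = 756 kN → shear rupture governs the shear term.
R_n = 637.8 + 1.0 × 430 × 468 / 1000 = 839 kN.
Design strength φR_n = 0.75 × 839 = 629 kN.

629 kN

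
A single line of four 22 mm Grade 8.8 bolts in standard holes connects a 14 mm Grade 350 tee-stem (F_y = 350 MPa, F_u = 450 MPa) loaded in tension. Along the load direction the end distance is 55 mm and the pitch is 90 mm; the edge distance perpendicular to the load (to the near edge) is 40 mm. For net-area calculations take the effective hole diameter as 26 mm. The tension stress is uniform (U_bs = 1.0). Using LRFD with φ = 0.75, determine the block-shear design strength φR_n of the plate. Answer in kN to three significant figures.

791 kN

Shear plane L_v = 55 + 3·90 = 325 mm; A_gv = 325 × 14 = 4550 mm².
A_nv = (325 − 3.5·26) × 14 = 3276 mm².
A_nt = (40 − 0.5·26) × 14 = 378 mm².
0.6 F_u A_nv = 884.5 kN; 0.6 F_y A_gv = 955.5 kN → shear rupture governs the shear term.
R_n = 884.5 + 1.0 × 450 × 378 / 1000 = 1055 kN.
Design strength φR_n = 0.75 × 1055 = 791 kN.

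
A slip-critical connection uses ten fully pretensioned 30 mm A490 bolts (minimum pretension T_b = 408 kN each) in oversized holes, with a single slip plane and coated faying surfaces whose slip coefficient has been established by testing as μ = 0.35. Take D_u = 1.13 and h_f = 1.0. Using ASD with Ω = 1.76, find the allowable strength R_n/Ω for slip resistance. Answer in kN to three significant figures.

R_n = μ · D_u · h_f · T_b · n_s · n_b = 0.35 × 1.13 × 1.0 × 408 × 1 × 10 = 1614 kN.
Allowable strength R_n/Ω = 1614 / 1.76 = 917 kN.

917 kN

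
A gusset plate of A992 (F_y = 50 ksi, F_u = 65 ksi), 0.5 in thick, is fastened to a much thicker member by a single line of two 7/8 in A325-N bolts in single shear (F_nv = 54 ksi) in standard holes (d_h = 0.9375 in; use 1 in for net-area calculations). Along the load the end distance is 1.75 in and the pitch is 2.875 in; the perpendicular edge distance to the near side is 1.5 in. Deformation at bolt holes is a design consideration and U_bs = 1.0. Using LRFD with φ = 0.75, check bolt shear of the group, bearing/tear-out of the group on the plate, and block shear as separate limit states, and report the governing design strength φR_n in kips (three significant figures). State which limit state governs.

48.7 kips (bolt shear governs)

Bolt shear: A_b = π·0.875²/4 = 0.6013 in²; R_n = 54 × 0.6013 × 2 × 1 = 64.94 kips → 0.75 × 64.94 = 48.7 kips.
Bearing: edge l_c = 1.281, r_n = 49.97 kips; interior l_c = 1.938, r_n = 68.25 kips; R_n = 49.97 + 1·68.25 = 118.2 kips → 88.7 kips.
Block shear: A_gv = 2.312, A_nv = 1.562, A_nt = 0.5 in²; R_n = min(0.6F_uA_nv, 0.6F_yA_gv) + U_bs·F_u·A_nt = 93.44 kips → 70.1 kips.
Bolt shear governs: 48.7 kips.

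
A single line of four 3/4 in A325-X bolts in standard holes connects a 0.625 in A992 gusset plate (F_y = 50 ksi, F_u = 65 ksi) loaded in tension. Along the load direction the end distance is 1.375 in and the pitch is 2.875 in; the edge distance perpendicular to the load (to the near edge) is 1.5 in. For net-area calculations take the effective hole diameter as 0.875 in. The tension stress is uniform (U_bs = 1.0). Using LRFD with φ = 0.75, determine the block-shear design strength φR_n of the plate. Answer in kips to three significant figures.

159 kips

Shear plane L_v = 1.375 + 3·2.875 = 10 in; A_gv = 10 × 0.625 = 6.25 in².
A_nv = (10 − 3.5·0.875) × 0.625 = 4.336 in².
A_nt = (1.5 − 0.5·0.875) × 0.625 = 0.6641 in².
0.6 F_u A_nv = 169.1 kips; 0.6 F_y A_gv = 187.5 kips → shear rupture governs the shear term.
R_n = 169.1 + 1.0 × 65 × 0.6641 = 212.3 kips.
Design strength φR_n = 0.75 × 212.3 = 159 kips.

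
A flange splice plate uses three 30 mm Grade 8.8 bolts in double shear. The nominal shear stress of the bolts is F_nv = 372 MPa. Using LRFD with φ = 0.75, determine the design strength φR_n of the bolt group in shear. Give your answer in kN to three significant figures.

A_b = π × 30² / 4 = 706.9 mm².
R_n = F_nv · A_b · n · n_s = 372 × 706.9 × 3 × 2 / 1000 = 1578 kN.
Design strength φR_n = 0.75 × 1578 = 1180 kN.

1180 kN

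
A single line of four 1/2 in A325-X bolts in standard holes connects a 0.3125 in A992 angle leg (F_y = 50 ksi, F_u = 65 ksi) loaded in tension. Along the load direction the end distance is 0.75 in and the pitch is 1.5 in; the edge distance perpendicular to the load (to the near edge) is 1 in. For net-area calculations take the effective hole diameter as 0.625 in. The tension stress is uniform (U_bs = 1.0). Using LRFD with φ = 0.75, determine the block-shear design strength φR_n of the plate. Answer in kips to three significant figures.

38.5 kips

Shear plane L_v = 0.75 + 3·1.5 = 5.25 in; A_gv = 5.25 × 0.3125 = 1.641 in².
A_nv = (5.25 − 3.5·0.625) × 0.3125 = 0.957 in².
A_nt = (1 − 0.5·0.625) × 0.3125 = 0.2148 in².
0.6 F_u A_nv = 37.32 kips; 0.6 F_y A_gv = 49.22 kips → shear rupture governs the shear term.
R_n = 37.32 + 1.0 × 65 × 0.2148 = 51.29 kips.
Design strength φR_n = 0.75 × 51.29 = 38.5 kips.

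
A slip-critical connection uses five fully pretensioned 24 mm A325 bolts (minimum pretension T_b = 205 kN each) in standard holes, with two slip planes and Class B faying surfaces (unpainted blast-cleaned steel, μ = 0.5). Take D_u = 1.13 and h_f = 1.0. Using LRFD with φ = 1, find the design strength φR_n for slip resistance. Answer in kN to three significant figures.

R_n = μ · D_u · h_f · T_b · n_s · n_b = 0.5 × 1.13 × 1.0 × 205 × 2 × 5 = 1158 kN.
Design strength φR_n = 1 × 1158 = 1160 kN.

1160 kN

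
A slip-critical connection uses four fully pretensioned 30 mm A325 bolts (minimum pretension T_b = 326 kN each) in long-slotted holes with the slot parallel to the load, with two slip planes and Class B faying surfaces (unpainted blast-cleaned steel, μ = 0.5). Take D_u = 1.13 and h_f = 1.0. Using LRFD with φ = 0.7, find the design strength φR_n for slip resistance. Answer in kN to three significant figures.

1030 kN

R_n = μ · D_u · h_f · T_b · n_s · n_b = 0.5 × 1.13 × 1.0 × 326 × 2 × 4 = 1474 kN.
Design strength φR_n = 0.7 × 1474 = 1030 kN.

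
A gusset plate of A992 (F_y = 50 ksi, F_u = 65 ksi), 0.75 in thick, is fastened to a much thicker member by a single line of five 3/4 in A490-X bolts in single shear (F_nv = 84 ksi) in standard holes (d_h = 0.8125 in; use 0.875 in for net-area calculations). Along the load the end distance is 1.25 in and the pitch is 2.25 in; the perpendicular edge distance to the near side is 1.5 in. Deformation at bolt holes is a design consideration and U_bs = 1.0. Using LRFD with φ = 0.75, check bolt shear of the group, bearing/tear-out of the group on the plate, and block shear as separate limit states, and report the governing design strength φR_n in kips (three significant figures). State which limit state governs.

139 kips (bolt shear governs)

Bolt shear: A_b = π·0.75²/4 = 0.4418 in²; R_n = 84 × 0.4418 × 5 × 1 = 185.6 kips → 0.75 × 185.6 = 139 kips.
Bearing: edge l_c = 0.8438, r_n = 49.36 kips; interior l_c = 1.438, r_n = 84.09 kips; R_n = 49.36 + 4·84.09 = 385.7 kips → 289 kips.
Block shear: A_gv = 7.688, A_nv = 4.734, A_nt = 0.7969 in²; R_n = min(0.6F_uA_nv, 0.6F_yA_gv) + U_bs·F_u·A_nt = 236.4 kips → 177 kips.
Bolt shear governs: 139 kips.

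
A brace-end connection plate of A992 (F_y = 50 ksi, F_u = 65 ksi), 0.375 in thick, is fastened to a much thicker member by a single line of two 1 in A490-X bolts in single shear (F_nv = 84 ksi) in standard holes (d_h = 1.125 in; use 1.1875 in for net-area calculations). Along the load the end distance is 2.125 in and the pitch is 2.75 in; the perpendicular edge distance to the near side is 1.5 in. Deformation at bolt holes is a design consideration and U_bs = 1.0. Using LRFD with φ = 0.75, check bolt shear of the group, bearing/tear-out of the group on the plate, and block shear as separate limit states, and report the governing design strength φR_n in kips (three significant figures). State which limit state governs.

50.5 kips (block shear governs)

Bolt shear: A_b = π·1²/4 = 0.7854 in²; R_n = 84 × 0.7854 × 2 × 1 = 131.9 kips → 0.75 × 131.9 = 99 kips.
Bearing: edge l_c = 1.562, r_n = 45.7 kips; interior l_c = 1.625, r_n = 47.53 kips; R_n = 45.7 + 1·47.53 = 93.23 kips → 69.9 kips.
Block shear: A_gv = 1.828, A_nv = 1.16, A_nt = 0.3398 in²; R_n = min(0.6F_uA_nv, 0.6F_yA_gv) + U_bs·F_u·A_nt = 67.34 kips → 50.5 kips.
Block shear governs: 50.5 kips.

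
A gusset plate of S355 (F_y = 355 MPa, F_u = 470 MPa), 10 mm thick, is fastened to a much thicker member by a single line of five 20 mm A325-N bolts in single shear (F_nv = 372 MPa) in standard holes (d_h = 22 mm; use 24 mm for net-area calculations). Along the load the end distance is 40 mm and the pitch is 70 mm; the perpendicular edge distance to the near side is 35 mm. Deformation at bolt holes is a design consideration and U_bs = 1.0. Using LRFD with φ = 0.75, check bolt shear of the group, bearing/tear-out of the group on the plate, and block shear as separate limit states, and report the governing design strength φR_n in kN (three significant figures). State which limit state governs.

438 kN (bolt shear governs)

Bolt shear: A_b = π·20²/4 = 314.2 mm²; R_n = 372 × 314.2 × 5 × 1 / 1000 = 584.3 kN → 0.75 × 584.3 = 438 kN.
Bearing: edge l_c = 29, r_n = 163.6 kN; interior l_c = 48, r_n = 225.6 kN; R_n = 163.6 + 4·225.6 = 1066 kN → 799 kN.
Block shear: A_gv = 3200, A_nv = 2120, A_nt = 230 mm²; R_n = min(0.6F_uA_nv, 0.6F_yA_gv) + U_bs·F_u·A_nt = 705.9 kN → 529 kN.
Bolt shear governs: 438 kN.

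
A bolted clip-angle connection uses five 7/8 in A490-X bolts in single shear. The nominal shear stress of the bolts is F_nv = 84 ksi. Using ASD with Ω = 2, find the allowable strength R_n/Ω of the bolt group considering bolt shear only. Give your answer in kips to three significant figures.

A_b = π × 0.875² / 4 = 0.6013 in².
R_n = F_nv · A_b · n · n_s = 84 × 0.6013 × 5 × 1 = 252.6 kips.
Allowable strength R_n/Ω = 252.6 / 2 = 126 kips.

126 kips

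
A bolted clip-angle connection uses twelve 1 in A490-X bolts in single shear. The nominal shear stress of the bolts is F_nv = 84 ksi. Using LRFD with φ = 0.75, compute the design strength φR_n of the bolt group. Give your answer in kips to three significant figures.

A_b = π × 1² / 4 = 0.7854 in².
R_n = F_nv · A_b · n · n_s = 84 × 0.7854 × 12 × 1 = 791.7 kips.
Design strength φR_n = 0.75 × 791.7 = 594 kips.

594 kips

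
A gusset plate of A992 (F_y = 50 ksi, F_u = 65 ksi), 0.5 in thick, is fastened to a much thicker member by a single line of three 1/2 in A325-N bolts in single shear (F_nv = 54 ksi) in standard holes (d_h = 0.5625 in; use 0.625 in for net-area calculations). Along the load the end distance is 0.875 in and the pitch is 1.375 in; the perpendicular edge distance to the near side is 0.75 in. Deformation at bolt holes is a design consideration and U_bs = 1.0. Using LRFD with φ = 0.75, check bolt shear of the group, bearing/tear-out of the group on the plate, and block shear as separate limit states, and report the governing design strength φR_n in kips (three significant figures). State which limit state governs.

Bolt shear: A_b = π·0.5²/4 = 0.1963 in²; R_n = 54 × 0.1963 × 3 × 1 = 31.81 kips → 0.75 × 31.81 = 23.9 kips.
Bearing: edge l_c = 0.5938, r_n = 23.16 kips; interior l_c = 0.8125, r_n = 31.69 kips; R_n = 23.16 + 2·31.69 = 86.53 kips → 64.9 kips.
Block shear: A_gv = 1.812, A_nv = 1.031, A_nt = 0.2188 in²; R_n = min(0.6F_uA_nv, 0.6F_yA_gv) + U_bs·F_u·A_nt = 54.44 kips → 40.8 kips.
Bolt shear governs: 23.9 kips.

23.9 kips (bolt shear governs)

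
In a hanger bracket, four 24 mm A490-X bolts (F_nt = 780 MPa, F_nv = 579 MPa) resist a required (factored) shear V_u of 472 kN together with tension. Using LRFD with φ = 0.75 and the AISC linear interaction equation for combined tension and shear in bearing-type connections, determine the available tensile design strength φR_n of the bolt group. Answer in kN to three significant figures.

A_b = π·24²/4 = 452.4 mm²; f_rv = 472 × 1000 / (4 × 452.4) = 260.8 MPa.
F'_nt = 1.3 F_nt − (F_nt / φF_nv) f_rv = 1.3·780 − (780/(0.75·579))·260.8 = 545.5 MPa, capped at F_nt → F'_nt = 545.5 MPa.
R_n = F'_nt · A_b · n = 545.5 × 452.4 × 4 / 1000 = 987.1 kN.
Design strength φR_n = 0.75 × 987.1 = 740 kN.

740 kN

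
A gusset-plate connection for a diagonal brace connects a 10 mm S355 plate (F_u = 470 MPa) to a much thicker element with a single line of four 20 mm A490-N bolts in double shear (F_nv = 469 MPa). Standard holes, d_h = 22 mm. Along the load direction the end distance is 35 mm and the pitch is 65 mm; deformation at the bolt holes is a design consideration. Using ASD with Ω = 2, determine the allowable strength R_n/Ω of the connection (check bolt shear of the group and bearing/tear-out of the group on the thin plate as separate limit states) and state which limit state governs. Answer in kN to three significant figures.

406 kN (bearing governs)

Bolt shear: A_b = π·20²/4 = 314.2 mm²; R_n = 469 × 314.2 × 4 × 2 / 1000 = 1179 kN → 1179 / 2 = 589 kN.
Bearing (1.2 l_c t F_u ≤ 2.4 d t F_u): upper limit = 2.4·20·10·470 / 1000 = 225.6 kN.
  Edge l_c = 35 − 22/2 = 24 → r_n = 135.4 kN; interior l_c = 65 − 22 = 43 → r_n = 225.6 kN.
  R_n,bearing = 1·135.4 + 3·225.6 = 812.2 kN → 812.2 / 2 = 406 kN.
Bearing governs: 406 kN.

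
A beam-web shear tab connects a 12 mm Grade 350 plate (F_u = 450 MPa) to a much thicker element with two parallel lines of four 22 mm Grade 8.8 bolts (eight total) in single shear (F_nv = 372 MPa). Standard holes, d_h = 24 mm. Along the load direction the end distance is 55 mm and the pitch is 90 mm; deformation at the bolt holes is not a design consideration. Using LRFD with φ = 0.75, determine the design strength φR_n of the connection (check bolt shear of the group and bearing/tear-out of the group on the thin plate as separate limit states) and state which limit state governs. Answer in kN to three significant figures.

Bolt shear: A_b = π·22²/4 = 380.1 mm²; R_n = 372 × 380.1 × 8 × 1 / 1000 = 1131 kN → 0.75 × 1131 = 848 kN.
Bearing (1.5 l_c t F_u ≤ 3.0 d t F_u): upper limit = 3.0·22·12·450 / 1000 = 356.4 kN.
  Edge l_c = 55 − 24/2 = 43 → r_n = 348.3 kN; interior l_c = 90 − 24 = 66 → r_n = 356.4 kN.
  R_n,bearing = 2·348.3 + 6·356.4 = 2835 kN → 0.75 × 2835 = 2130 kN.
Bolt shear governs: 848 kN.

848 kN (bolt shear governs)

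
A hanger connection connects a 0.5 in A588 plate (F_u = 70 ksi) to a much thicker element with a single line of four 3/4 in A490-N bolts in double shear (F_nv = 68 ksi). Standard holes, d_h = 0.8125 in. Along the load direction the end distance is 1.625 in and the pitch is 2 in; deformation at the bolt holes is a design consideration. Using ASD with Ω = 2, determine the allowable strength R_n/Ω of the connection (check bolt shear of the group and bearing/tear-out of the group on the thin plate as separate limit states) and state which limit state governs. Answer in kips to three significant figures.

100 kips (bearing governs)

Bolt shear: A_b = π·0.75²/4 = 0.4418 in²; R_n = 68 × 0.4418 × 4 × 2 = 240.3 kips → 240.3 / 2 = 120 kips.
Bearing (1.2 l_c t F_u ≤ 2.4 d t F_u): upper limit = 2.4·0.75·0.5·70 = 63 kips.
  Edge l_c = 1.625 − 0.8125/2 = 1.219 → r_n = 51.19 kips; interior l_c = 2 − 0.8125 = 1.188 → r_n = 49.88 kips.
  R_n,bearing = 1·51.19 + 3·49.88 = 200.8 kips → 200.8 / 2 = 100 kips.
Bearing governs: 100 kips.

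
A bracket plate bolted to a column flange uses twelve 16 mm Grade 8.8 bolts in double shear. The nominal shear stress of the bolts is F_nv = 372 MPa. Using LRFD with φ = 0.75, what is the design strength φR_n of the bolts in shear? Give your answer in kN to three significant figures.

1350 kN

A_b = π × 16² / 4 = 201.1 mm².
R_n = F_nv · A_b · n · n_s = 372 × 201.1 × 12 × 2 / 1000 = 1795 kN.
Design strength φR_n = 0.75 × 1795 = 1350 kN.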